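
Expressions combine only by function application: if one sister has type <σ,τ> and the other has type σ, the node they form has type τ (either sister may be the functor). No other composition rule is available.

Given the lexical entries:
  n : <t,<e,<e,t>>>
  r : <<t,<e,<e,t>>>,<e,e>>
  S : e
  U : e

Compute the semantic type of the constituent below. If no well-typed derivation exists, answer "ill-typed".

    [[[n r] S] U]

ill-typed

[n r]: functor r : <<t,<e,<e,t>>>,<e,e>>, argument n : <t,<e,<e,t>>>; result <e,e>.
[[n r] S]: functor [n r] : <e,e>, argument S : e; result e.
[[[n r] S] U]: e with e — neither is a function whose domain matches the other; composition fails here.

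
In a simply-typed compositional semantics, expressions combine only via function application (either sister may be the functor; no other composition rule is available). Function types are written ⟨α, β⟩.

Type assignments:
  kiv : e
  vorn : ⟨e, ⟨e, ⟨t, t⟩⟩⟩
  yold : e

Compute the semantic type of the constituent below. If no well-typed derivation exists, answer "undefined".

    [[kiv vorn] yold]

[kiv vorn] — vorn of type ⟨e, ⟨e, ⟨t, t⟩⟩⟩ combines with kiv of type e: type ⟨e, ⟨t, t⟩⟩.
[[kiv vorn] yold] — [kiv vorn] of type ⟨e, ⟨t, t⟩⟩ combines with yold of type e: type ⟨t, t⟩.

⟨t, t⟩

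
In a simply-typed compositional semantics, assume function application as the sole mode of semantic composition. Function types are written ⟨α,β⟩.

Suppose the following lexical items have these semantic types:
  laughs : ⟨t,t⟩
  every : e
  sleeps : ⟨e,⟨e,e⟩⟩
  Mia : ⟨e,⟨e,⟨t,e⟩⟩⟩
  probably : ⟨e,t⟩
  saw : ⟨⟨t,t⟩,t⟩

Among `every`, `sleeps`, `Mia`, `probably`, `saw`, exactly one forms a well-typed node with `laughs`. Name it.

saw

every : e — does not combine with laughs.
sleeps : ⟨e,⟨e,e⟩⟩ — does not combine with laughs.
Mia : ⟨e,⟨e,⟨t,e⟩⟩⟩ — does not combine with laughs.
probably : ⟨e,t⟩ — does not combine with laughs.
saw — combines: saw : ⟨⟨t,t⟩,t⟩ takes laughs : ⟨t,t⟩ as argument, giving t.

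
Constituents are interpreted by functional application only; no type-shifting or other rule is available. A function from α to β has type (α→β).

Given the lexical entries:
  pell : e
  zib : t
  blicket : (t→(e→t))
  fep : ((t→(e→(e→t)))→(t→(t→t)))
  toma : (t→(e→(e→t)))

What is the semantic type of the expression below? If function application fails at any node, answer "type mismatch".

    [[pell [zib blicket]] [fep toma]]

[zib blicket]: blicket is (t→(e→t)), zib is t; result (e→t).
[pell [zib blicket]]: [zib blicket] is (e→t), pell is e; result t.
[fep toma]: fep is ((t→(e→(e→t)))→(t→(t→t))), toma is (t→(e→(e→t))); result (t→(t→t)).
[[pell [zib blicket]] [fep toma]]: [fep toma] is (t→(t→t)), [pell [zib blicket]] is t; result (t→t).

(t→t)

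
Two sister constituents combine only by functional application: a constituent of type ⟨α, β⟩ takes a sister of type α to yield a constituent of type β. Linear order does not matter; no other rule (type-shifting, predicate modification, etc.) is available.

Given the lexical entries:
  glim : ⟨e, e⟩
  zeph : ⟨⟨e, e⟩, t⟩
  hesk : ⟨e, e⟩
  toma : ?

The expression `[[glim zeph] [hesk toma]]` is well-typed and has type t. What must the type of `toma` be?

At [[glim zeph] [hesk toma]] (required: t): [glim zeph] is t, which is not a function with range t; hence [hesk toma] is the functor — type ⟨t, t⟩.
At [hesk toma] (required: ⟨t, t⟩): hesk is ⟨e, e⟩, which is not a function with range ⟨t, t⟩; hence toma is the functor — type ⟨⟨e, e⟩, ⟨t, t⟩⟩.

⟨⟨e, e⟩, ⟨t, t⟩⟩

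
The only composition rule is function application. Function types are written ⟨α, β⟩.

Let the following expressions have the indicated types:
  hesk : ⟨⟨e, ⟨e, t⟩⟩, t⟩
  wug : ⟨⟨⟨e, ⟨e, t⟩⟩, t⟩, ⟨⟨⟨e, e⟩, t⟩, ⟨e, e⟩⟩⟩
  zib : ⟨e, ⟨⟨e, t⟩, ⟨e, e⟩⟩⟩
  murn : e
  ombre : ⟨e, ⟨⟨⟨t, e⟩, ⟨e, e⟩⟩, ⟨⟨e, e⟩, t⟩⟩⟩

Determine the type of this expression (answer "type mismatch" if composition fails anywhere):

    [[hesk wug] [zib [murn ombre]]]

type mismatch

[hesk wug] — wug of type ⟨⟨⟨e, ⟨e, t⟩⟩, t⟩, ⟨⟨⟨e, e⟩, t⟩, ⟨e, e⟩⟩⟩ combines with hesk of type ⟨⟨e, ⟨e, t⟩⟩, t⟩: type ⟨⟨⟨e, e⟩, t⟩, ⟨e, e⟩⟩.
[murn ombre] — ombre of type ⟨e, ⟨⟨⟨t, e⟩, ⟨e, e⟩⟩, ⟨⟨e, e⟩, t⟩⟩⟩ combines with murn of type e: type ⟨⟨⟨t, e⟩, ⟨e, e⟩⟩, ⟨⟨e, e⟩, t⟩⟩.
At [zib [murn ombre]]: neither ⟨e, ⟨⟨e, t⟩, ⟨e, e⟩⟩⟩ nor ⟨⟨⟨t, e⟩, ⟨e, e⟩⟩, ⟨⟨e, e⟩, t⟩⟩ can take the other as argument; the node is ill-typed.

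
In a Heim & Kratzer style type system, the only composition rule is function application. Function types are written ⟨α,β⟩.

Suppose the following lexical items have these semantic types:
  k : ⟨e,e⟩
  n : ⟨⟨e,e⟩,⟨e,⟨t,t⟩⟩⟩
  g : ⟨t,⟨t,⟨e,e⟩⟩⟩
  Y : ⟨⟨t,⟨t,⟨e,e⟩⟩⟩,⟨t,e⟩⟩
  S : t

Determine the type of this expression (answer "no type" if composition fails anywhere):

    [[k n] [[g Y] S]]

At [k n], n : ⟨⟨e,e⟩,⟨e,⟨t,t⟩⟩⟩ takes k : ⟨e,e⟩, giving ⟨e,⟨t,t⟩⟩.
At [g Y], Y : ⟨⟨t,⟨t,⟨e,e⟩⟩⟩,⟨t,e⟩⟩ takes g : ⟨t,⟨t,⟨e,e⟩⟩⟩, giving ⟨t,e⟩.
At [[g Y] S], [g Y] : ⟨t,e⟩ takes S : t, giving e.
At [[k n] [[g Y] S]], [k n] : ⟨e,⟨t,t⟩⟩ takes [[g Y] S] : e, giving ⟨t,t⟩.

⟨t,t⟩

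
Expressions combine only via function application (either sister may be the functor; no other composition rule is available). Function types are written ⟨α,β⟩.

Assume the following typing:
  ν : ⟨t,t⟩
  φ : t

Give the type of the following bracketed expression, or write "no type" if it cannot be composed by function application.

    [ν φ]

[ν φ] — ν of type ⟨t,t⟩ combines with φ of type t: type t.

t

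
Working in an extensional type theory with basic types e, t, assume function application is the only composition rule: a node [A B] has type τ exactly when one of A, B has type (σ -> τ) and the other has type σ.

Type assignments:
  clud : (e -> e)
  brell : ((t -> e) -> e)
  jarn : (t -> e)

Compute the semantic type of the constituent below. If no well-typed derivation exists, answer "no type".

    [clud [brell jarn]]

e

[brell jarn]: brell is ((t -> e) -> e), jarn is (t -> e); result e.
[clud [brell jarn]]: clud is (e -> e), [brell jarn] is e; result e.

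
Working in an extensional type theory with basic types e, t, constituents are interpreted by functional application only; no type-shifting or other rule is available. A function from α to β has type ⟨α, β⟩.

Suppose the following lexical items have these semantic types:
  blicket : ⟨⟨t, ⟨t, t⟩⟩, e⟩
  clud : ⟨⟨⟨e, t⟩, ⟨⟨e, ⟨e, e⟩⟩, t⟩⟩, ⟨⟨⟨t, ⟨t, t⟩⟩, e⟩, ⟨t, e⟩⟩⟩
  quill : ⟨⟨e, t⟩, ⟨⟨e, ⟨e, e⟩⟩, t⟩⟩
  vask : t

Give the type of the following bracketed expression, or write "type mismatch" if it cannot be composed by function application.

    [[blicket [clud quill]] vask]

[clud quill] — clud of type ⟨⟨⟨e, t⟩, ⟨⟨e, ⟨e, e⟩⟩, t⟩⟩, ⟨⟨⟨t, ⟨t, t⟩⟩, e⟩, ⟨t, e⟩⟩⟩ combines with quill of type ⟨⟨e, t⟩, ⟨⟨e, ⟨e, e⟩⟩, t⟩⟩: type ⟨⟨⟨t, ⟨t, t⟩⟩, e⟩, ⟨t, e⟩⟩.
[blicket [clud quill]] — [clud quill] of type ⟨⟨⟨t, ⟨t, t⟩⟩, e⟩, ⟨t, e⟩⟩ combines with blicket of type ⟨⟨t, ⟨t, t⟩⟩, e⟩: type ⟨t, e⟩.
[[blicket [clud quill]] vask] — [blicket [clud quill]] of type ⟨t, e⟩ combines with vask of type t: type e.

e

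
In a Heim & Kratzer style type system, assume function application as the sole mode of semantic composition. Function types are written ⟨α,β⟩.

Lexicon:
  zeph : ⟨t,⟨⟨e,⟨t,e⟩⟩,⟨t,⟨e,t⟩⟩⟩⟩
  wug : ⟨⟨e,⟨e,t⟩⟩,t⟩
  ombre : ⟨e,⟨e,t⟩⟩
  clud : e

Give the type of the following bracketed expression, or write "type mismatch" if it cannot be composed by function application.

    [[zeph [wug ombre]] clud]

type mismatch

[wug ombre]: ⟨⟨e,⟨e,t⟩⟩,t⟩ applied to ⟨e,⟨e,t⟩⟩ yields t.
[zeph [wug ombre]]: ⟨t,⟨⟨e,⟨t,e⟩⟩,⟨t,⟨e,t⟩⟩⟩⟩ applied to t yields ⟨⟨e,⟨t,e⟩⟩,⟨t,⟨e,t⟩⟩⟩.
At [[zeph [wug ombre]] clud]: neither ⟨⟨e,⟨t,e⟩⟩,⟨t,⟨e,t⟩⟩⟩ nor e can take the other as argument; the node is ill-typed.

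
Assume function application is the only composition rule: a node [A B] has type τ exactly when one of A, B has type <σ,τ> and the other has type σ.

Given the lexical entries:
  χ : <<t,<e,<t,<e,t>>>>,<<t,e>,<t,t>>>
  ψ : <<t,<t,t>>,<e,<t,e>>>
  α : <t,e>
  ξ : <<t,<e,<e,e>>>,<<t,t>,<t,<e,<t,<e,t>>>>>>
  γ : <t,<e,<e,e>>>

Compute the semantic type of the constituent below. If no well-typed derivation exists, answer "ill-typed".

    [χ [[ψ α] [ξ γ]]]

At [ψ α]: neither <<t,<t,t>>,<e,<t,e>>> nor <t,e> can take the other as argument; the node is ill-typed.

ill-typed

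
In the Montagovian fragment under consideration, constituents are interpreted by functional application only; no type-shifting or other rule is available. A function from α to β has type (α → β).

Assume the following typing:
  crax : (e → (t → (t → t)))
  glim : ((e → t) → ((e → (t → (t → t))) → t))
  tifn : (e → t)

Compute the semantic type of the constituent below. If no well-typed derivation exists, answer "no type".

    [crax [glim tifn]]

t

[glim tifn]: glim is ((e → t) → ((e → (t → (t → t))) → t)), tifn is (e → t); result ((e → (t → (t → t))) → t).
[crax [glim tifn]]: [glim tifn] is ((e → (t → (t → t))) → t), crax is (e → (t → (t → t))); result t.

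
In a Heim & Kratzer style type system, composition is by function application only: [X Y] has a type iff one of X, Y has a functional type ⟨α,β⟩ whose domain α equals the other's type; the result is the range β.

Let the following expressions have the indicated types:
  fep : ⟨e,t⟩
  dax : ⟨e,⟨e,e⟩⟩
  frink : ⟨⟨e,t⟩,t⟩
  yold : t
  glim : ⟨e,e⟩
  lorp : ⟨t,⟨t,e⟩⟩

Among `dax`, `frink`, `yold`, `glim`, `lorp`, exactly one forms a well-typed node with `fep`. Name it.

frink

dax : ⟨e,⟨e,e⟩⟩ — neither side's domain matches the other.
frink — combines: frink : ⟨⟨e,t⟩,t⟩ takes fep : ⟨e,t⟩ as argument, giving t.
yold : t — neither side's domain matches the other.
glim : ⟨e,e⟩ — neither side's domain matches the other.
lorp : ⟨t,⟨t,e⟩⟩ — neither side's domain matches the other.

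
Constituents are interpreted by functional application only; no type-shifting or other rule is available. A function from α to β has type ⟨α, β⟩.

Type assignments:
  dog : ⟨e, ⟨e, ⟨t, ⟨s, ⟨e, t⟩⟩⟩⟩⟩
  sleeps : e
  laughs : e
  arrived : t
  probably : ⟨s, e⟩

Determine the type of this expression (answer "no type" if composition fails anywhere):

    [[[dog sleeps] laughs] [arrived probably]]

no type

[dog sleeps] — dog of type ⟨e, ⟨e, ⟨t, ⟨s, ⟨e, t⟩⟩⟩⟩⟩ combines with sleeps of type e: type ⟨e, ⟨t, ⟨s, ⟨e, t⟩⟩⟩⟩.
[[dog sleeps] laughs] — [dog sleeps] of type ⟨e, ⟨t, ⟨s, ⟨e, t⟩⟩⟩⟩ combines with laughs of type e: type ⟨t, ⟨s, ⟨e, t⟩⟩⟩.
[arrived probably]: t with ⟨s, e⟩ — neither is a function whose domain matches the other; composition fails here.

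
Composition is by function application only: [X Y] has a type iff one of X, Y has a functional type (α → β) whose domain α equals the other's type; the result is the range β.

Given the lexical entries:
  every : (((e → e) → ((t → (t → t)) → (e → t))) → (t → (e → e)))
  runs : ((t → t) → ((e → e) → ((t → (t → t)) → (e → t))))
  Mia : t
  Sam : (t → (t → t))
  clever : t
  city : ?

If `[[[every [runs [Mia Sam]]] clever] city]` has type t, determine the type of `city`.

((e → e) → t)

[[[every [runs [Mia Sam]]] clever] city] is required to be t. [[every [runs [Mia Sam]]] clever] : (e → e) cannot yield t as functor, so city : ((e → e) → t).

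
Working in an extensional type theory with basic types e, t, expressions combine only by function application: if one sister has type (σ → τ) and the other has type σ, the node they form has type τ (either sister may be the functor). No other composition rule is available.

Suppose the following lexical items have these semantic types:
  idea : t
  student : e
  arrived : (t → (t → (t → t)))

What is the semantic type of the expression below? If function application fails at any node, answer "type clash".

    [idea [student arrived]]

[student arrived]: e with (t → (t → (t → t))) — neither is a function whose domain matches the other; composition fails here.

type clash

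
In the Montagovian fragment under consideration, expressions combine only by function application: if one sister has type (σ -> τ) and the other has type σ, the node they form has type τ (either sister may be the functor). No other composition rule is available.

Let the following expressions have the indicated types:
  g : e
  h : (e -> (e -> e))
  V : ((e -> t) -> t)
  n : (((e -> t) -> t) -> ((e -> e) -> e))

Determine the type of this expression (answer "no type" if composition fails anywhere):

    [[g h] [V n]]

e

[g h]: h is (e -> (e -> e)), g is e; result (e -> e).
[V n]: n is (((e -> t) -> t) -> ((e -> e) -> e)), V is ((e -> t) -> t); result ((e -> e) -> e).
[[g h] [V n]]: [V n] is ((e -> e) -> e), [g h] is (e -> e); result e.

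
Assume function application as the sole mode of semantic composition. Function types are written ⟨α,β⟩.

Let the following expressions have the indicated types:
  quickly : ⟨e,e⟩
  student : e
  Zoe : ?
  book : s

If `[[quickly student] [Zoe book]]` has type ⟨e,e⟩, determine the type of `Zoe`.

⟨s,⟨e,⟨e,e⟩⟩⟩

[[quickly student] [Zoe book]] must have type ⟨e,e⟩. The sister [quickly student] has type e; that is not a function onto ⟨e,e⟩, so [Zoe book] must be the functor, of type ⟨e,⟨e,e⟩⟩.
[Zoe book] must have type ⟨e,⟨e,e⟩⟩. The sister book has type s; that is not a function onto ⟨e,⟨e,e⟩⟩, so Zoe must be the functor, of type ⟨s,⟨e,⟨e,e⟩⟩⟩.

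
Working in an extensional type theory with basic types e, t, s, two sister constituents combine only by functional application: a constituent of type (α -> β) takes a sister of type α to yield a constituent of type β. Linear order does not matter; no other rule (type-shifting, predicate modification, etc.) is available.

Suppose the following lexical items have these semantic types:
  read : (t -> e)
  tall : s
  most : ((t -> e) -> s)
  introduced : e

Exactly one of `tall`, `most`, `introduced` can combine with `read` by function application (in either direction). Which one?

most

tall : s — does not combine with read.
most — combines: most : ((t -> e) -> s) takes read : (t -> e) as argument, giving s.
introduced : e — does not combine with read.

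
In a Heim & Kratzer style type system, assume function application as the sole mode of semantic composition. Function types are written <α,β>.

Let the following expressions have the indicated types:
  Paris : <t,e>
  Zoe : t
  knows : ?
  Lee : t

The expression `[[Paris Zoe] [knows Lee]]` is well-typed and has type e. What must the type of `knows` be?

[[Paris Zoe] [knows Lee]] must have type e. The sister [Paris Zoe] has type e; that is not a function onto e, so [knows Lee] must be the functor, of type <e,e>.
[knows Lee] must have type <e,e>. The sister Lee has type t; that is not a function onto <e,e>, so knows must be the functor, of type <t,<e,e>>.

<t,<e,e>>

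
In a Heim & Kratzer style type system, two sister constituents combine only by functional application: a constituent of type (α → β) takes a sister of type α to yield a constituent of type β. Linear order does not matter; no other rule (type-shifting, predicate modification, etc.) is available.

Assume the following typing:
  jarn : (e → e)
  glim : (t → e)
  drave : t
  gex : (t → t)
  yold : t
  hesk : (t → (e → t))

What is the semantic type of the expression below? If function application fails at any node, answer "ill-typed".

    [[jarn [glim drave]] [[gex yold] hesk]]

[glim drave]: functor glim : (t → e), argument drave : t; result e.
[jarn [glim drave]]: functor jarn : (e → e), argument [glim drave] : e; result e.
[gex yold]: functor gex : (t → t), argument yold : t; result t.
[[gex yold] hesk]: functor hesk : (t → (e → t)), argument [gex yold] : t; result (e → t).
[[jarn [glim drave]] [[gex yold] hesk]]: functor [[gex yold] hesk] : (e → t), argument [jarn [glim drave]] : e; result t.

t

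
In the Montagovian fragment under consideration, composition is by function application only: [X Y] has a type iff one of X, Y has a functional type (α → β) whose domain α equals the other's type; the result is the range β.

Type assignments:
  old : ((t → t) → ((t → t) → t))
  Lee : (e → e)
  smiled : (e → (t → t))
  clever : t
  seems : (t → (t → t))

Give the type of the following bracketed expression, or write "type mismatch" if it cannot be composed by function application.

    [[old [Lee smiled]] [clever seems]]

type mismatch

[Lee smiled]: (e → e) and (e → (t → t)) cannot combine by function application — type clash.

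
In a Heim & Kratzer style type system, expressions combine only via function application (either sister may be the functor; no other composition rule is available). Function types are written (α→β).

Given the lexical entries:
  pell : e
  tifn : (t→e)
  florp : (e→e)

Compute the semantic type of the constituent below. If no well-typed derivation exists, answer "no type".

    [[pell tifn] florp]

no type

[pell tifn]: e with (t→e) — neither is a function whose domain matches the other; composition fails here.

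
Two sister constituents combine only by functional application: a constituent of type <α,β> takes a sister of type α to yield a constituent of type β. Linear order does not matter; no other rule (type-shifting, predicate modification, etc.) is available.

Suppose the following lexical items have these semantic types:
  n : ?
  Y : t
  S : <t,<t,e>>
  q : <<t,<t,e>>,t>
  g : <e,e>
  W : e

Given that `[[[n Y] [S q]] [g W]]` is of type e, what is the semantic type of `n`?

For [[[n Y] [S q]] [g W]] to have type e with [g W] of type e, [[n Y] [S q]] must be the function: [[n Y] [S q]] : <e,e>.
For [[n Y] [S q]] to have type <e,e> with [S q] of type t, [n Y] must be the function: [n Y] : <t,<e,e>>.
For [n Y] to have type <t,<e,e>> with Y of type t, n must be the function: n : <t,<t,<e,e>>>.

<t,<t,<e,e>>>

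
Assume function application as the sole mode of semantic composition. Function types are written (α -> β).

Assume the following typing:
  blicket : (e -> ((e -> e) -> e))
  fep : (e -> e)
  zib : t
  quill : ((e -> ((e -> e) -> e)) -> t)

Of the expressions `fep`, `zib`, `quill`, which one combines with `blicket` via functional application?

quill

fep : (e -> e) — does not combine with blicket.
zib : t — does not combine with blicket.
quill — combines: quill : ((e -> ((e -> e) -> e)) -> t) takes blicket : (e -> ((e -> e) -> e)) as argument, giving t.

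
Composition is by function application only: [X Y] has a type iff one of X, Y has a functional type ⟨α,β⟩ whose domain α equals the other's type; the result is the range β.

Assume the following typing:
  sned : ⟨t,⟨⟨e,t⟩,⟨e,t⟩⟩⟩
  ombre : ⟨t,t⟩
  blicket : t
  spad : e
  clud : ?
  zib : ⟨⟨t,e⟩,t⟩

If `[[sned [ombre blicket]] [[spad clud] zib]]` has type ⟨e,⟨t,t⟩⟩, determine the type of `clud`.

⟨e,⟨⟨⟨t,e⟩,t⟩,⟨⟨⟨e,t⟩,⟨e,t⟩⟩,⟨e,⟨t,t⟩⟩⟩⟩⟩

[[sned [ombre blicket]] [[spad clud] zib]] is required to be ⟨e,⟨t,t⟩⟩. [sned [ombre blicket]] : ⟨⟨e,t⟩,⟨e,t⟩⟩ cannot yield ⟨e,⟨t,t⟩⟩ as functor, so [[spad clud] zib] : ⟨⟨⟨e,t⟩,⟨e,t⟩⟩,⟨e,⟨t,t⟩⟩⟩.
[[spad clud] zib] is required to be ⟨⟨⟨e,t⟩,⟨e,t⟩⟩,⟨e,⟨t,t⟩⟩⟩. zib : ⟨⟨t,e⟩,t⟩ cannot yield ⟨⟨⟨e,t⟩,⟨e,t⟩⟩,⟨e,⟨t,t⟩⟩⟩ as functor, so [spad clud] : ⟨⟨⟨t,e⟩,t⟩,⟨⟨⟨e,t⟩,⟨e,t⟩⟩,⟨e,⟨t,t⟩⟩⟩⟩.
[spad clud] is required to be ⟨⟨⟨t,e⟩,t⟩,⟨⟨⟨e,t⟩,⟨e,t⟩⟩,⟨e,⟨t,t⟩⟩⟩⟩. spad : e cannot yield ⟨⟨⟨t,e⟩,t⟩,⟨⟨⟨e,t⟩,⟨e,t⟩⟩,⟨e,⟨t,t⟩⟩⟩⟩ as functor, so clud : ⟨e,⟨⟨⟨t,e⟩,t⟩,⟨⟨⟨e,t⟩,⟨e,t⟩⟩,⟨e,⟨t,t⟩⟩⟩⟩⟩.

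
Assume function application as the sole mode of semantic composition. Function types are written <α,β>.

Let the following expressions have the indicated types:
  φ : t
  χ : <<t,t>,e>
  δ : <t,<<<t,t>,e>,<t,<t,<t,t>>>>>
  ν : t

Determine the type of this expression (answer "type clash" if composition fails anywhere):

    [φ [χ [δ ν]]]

At [δ ν], δ : <t,<<<t,t>,e>,<t,<t,<t,t>>>>> takes ν : t, giving <<<t,t>,e>,<t,<t,<t,t>>>>.
At [χ [δ ν]], [δ ν] : <<<t,t>,e>,<t,<t,<t,t>>>> takes χ : <<t,t>,e>, giving <t,<t,<t,t>>>.
At [φ [χ [δ ν]]], [χ [δ ν]] : <t,<t,<t,t>>> takes φ : t, giving <t,<t,t>>.

<t,<t,t>>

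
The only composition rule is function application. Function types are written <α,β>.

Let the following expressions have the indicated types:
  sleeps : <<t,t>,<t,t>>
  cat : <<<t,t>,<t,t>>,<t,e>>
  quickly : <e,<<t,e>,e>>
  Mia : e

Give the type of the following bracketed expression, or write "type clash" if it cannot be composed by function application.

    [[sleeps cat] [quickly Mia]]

[sleeps cat]: <<<t,t>,<t,t>>,<t,e>> applied to <<t,t>,<t,t>> yields <t,e>.
[quickly Mia]: <e,<<t,e>,e>> applied to e yields <<t,e>,e>.
[[sleeps cat] [quickly Mia]]: <<t,e>,e> applied to <t,e> yields e.

e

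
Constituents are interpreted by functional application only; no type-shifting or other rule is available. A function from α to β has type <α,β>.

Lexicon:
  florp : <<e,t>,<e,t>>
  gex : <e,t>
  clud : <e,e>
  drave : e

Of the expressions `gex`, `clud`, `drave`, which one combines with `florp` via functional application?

gex — combines: florp : <<e,t>,<e,t>> takes gex : <e,t> as argument, giving <e,t>.
clud : <e,e> — no; florp wants <e,t>, and clud wants e.
drave : e — no; florp wants <e,t>, and drave wants nothing (atomic).

gex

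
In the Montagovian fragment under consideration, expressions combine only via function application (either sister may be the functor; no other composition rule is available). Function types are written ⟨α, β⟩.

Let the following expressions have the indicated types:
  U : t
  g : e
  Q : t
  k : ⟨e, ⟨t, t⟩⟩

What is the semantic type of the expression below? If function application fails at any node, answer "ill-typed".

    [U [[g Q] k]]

ill-typed

[g Q]: e and t cannot combine by function application — type clash.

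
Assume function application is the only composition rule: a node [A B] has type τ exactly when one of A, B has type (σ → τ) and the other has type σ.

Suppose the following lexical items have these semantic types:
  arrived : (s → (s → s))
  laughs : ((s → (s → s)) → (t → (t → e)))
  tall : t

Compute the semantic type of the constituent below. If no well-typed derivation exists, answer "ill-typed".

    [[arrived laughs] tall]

(t → e)

[arrived laughs] — laughs of type ((s → (s → s)) → (t → (t → e))) combines with arrived of type (s → (s → s)): type (t → (t → e)).
[[arrived laughs] tall] — [arrived laughs] of type (t → (t → e)) combines with tall of type t: type (t → e).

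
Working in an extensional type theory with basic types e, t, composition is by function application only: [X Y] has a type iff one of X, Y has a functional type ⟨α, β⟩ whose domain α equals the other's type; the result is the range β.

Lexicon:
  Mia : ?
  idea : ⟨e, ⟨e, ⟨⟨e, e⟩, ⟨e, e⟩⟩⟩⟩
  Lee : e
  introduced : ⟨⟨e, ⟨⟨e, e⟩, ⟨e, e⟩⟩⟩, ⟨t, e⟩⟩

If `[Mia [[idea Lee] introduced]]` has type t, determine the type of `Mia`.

[Mia [[idea Lee] introduced]] must have type t. The sister [[idea Lee] introduced] has type ⟨t, e⟩; that is not a function onto t, so Mia must be the functor, of type ⟨⟨t, e⟩, t⟩.

⟨⟨t, e⟩, t⟩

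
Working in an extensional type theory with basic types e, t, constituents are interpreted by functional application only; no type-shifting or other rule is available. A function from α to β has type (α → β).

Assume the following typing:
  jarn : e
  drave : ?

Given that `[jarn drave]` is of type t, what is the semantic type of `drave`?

At [jarn drave] (required: t): jarn is e, which is not a function with range t; hence drave is the functor — type (e → t).

(e → t)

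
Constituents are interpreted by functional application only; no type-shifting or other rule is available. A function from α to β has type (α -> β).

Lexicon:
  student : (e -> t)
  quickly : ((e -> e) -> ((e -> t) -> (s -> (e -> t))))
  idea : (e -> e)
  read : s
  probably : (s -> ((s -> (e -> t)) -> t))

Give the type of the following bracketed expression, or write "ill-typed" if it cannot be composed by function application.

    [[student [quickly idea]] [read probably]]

t

At [quickly idea], quickly : ((e -> e) -> ((e -> t) -> (s -> (e -> t)))) takes idea : (e -> e), giving ((e -> t) -> (s -> (e -> t))).
At [student [quickly idea]], [quickly idea] : ((e -> t) -> (s -> (e -> t))) takes student : (e -> t), giving (s -> (e -> t)).
At [read probably], probably : (s -> ((s -> (e -> t)) -> t)) takes read : s, giving ((s -> (e -> t)) -> t).
At [[student [quickly idea]] [read probably]], [read probably] : ((s -> (e -> t)) -> t) takes [student [quickly idea]] : (s -> (e -> t)), giving t.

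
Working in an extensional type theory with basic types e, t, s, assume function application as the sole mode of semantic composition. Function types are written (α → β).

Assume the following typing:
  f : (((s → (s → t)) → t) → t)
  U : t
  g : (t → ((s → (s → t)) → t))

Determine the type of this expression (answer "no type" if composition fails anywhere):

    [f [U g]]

[U g]: g is (t → ((s → (s → t)) → t)), U is t; result ((s → (s → t)) → t).
[f [U g]]: f is (((s → (s → t)) → t) → t), [U g] is ((s → (s → t)) → t); result t.

t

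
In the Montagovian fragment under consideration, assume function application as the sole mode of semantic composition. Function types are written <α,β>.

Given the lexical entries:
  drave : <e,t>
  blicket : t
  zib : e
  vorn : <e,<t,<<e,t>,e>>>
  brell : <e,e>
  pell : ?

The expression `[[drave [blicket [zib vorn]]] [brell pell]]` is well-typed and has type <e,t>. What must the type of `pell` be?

For [[drave [blicket [zib vorn]]] [brell pell]] to have type <e,t> with [drave [blicket [zib vorn]]] of type e, [brell pell] must be the function: [brell pell] : <e,<e,t>>.
For [brell pell] to have type <e,<e,t>> with brell of type <e,e>, pell must be the function: pell : <<e,e>,<e,<e,t>>>.

<<e,e>,<e,<e,t>>>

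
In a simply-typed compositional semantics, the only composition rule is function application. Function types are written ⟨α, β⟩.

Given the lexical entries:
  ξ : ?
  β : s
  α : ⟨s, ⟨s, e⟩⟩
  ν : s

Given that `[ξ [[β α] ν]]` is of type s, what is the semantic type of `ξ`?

⟨e, s⟩

At [ξ [[β α] ν]] (required: s): [[β α] ν] is e, which is not a function with range s; hence ξ is the functor — type ⟨e, s⟩.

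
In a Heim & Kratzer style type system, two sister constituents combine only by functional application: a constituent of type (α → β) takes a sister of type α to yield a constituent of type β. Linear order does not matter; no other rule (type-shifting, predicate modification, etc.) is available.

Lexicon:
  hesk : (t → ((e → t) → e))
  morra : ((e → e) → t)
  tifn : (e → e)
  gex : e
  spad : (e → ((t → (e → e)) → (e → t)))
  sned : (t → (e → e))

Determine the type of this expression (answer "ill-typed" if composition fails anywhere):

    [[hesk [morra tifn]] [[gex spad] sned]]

e

[morra tifn]: morra is ((e → e) → t), tifn is (e → e); result t.
[hesk [morra tifn]]: hesk is (t → ((e → t) → e)), [morra tifn] is t; result ((e → t) → e).
[gex spad]: spad is (e → ((t → (e → e)) → (e → t))), gex is e; result ((t → (e → e)) → (e → t)).
[[gex spad] sned]: [gex spad] is ((t → (e → e)) → (e → t)), sned is (t → (e → e)); result (e → t).
[[hesk [morra tifn]] [[gex spad] sned]]: [hesk [morra tifn]] is ((e → t) → e), [[gex spad] sned] is (e → t); result e.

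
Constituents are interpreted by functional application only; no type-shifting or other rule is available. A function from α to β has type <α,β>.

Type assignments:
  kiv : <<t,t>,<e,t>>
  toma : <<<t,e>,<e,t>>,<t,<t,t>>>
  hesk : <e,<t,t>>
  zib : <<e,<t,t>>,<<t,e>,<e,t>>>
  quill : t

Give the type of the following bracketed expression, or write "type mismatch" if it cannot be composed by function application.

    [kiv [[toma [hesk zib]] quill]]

[hesk zib]: functor zib : <<e,<t,t>>,<<t,e>,<e,t>>>, argument hesk : <e,<t,t>>; result <<t,e>,<e,t>>.
[toma [hesk zib]]: functor toma : <<<t,e>,<e,t>>,<t,<t,t>>>, argument [hesk zib] : <<t,e>,<e,t>>; result <t,<t,t>>.
[[toma [hesk zib]] quill]: functor [toma [hesk zib]] : <t,<t,t>>, argument quill : t; result <t,t>.
[kiv [[toma [hesk zib]] quill]]: functor kiv : <<t,t>,<e,t>>, argument [[toma [hesk zib]] quill] : <t,t>; result <e,t>.

<e,t>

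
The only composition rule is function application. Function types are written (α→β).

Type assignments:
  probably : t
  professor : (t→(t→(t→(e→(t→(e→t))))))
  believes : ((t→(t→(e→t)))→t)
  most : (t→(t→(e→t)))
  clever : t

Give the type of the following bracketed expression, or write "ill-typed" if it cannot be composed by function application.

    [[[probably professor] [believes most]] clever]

(e→(t→(e→t)))

[probably professor]: professor is (t→(t→(t→(e→(t→(e→t)))))), probably is t; result (t→(t→(e→(t→(e→t))))).
[believes most]: believes is ((t→(t→(e→t)))→t), most is (t→(t→(e→t))); result t.
[[probably professor] [believes most]]: [probably professor] is (t→(t→(e→(t→(e→t))))), [believes most] is t; result (t→(e→(t→(e→t)))).
[[[probably professor] [believes most]] clever]: [[probably professor] [believes most]] is (t→(e→(t→(e→t)))), clever is t; result (e→(t→(e→t))).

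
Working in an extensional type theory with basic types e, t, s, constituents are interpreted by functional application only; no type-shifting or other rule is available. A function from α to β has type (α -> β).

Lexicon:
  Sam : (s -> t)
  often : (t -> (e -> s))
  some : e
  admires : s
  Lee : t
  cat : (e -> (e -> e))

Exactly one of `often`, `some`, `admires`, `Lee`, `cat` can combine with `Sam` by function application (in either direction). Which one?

admires

often : (t -> (e -> s)) — does not combine with Sam.
some : e — does not combine with Sam.
admires — combines: Sam : (s -> t) takes admires : s as argument, giving t.
Lee : t — does not combine with Sam.
cat : (e -> (e -> e)) — does not combine with Sam.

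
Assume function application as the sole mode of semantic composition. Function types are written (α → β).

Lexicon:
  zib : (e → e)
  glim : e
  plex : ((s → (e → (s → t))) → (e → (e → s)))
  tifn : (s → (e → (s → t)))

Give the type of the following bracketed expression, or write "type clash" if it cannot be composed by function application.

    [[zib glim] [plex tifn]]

(e → s)

[zib glim]: (e → e) applied to e yields e.
[plex tifn]: ((s → (e → (s → t))) → (e → (e → s))) applied to (s → (e → (s → t))) yields (e → (e → s)).
[[zib glim] [plex tifn]]: (e → (e → s)) applied to e yields (e → s).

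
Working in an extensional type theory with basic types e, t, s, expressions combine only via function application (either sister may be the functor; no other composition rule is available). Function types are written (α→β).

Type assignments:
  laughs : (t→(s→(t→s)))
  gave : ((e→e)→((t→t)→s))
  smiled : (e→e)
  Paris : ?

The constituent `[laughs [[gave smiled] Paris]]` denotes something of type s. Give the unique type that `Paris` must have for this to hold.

(((t→t)→s)→((t→(s→(t→s)))→s))

[laughs [[gave smiled] Paris]] must have type s. The sister laughs has type (t→(s→(t→s))); that is not a function onto s, so [[gave smiled] Paris] must be the functor, of type ((t→(s→(t→s)))→s).
[[gave smiled] Paris] must have type ((t→(s→(t→s)))→s). The sister [gave smiled] has type ((t→t)→s); that is not a function onto ((t→(s→(t→s)))→s), so Paris must be the functor, of type (((t→t)→s)→((t→(s→(t→s)))→s)).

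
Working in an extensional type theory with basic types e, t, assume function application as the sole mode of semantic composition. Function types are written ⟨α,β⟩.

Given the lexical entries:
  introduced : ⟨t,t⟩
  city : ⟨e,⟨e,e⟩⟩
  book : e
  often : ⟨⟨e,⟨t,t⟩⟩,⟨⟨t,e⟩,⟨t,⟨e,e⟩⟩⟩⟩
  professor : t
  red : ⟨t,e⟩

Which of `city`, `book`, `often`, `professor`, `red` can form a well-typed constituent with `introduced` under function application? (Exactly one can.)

city : ⟨e,⟨e,e⟩⟩ — does not combine with introduced.
book : e — does not combine with introduced.
often : ⟨⟨e,⟨t,t⟩⟩,⟨⟨t,e⟩,⟨t,⟨e,e⟩⟩⟩⟩ — does not combine with introduced.
professor — combines: introduced : ⟨t,t⟩ takes professor : t as argument, giving t.
red : ⟨t,e⟩ — does not combine with introduced.

professor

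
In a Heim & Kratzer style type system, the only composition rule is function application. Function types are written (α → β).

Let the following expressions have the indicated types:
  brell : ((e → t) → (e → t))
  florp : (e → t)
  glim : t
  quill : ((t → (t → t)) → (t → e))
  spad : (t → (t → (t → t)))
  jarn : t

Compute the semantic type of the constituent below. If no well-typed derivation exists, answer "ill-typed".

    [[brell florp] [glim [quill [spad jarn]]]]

At [brell florp], brell : ((e → t) → (e → t)) takes florp : (e → t), giving (e → t).
At [spad jarn], spad : (t → (t → (t → t))) takes jarn : t, giving (t → (t → t)).
At [quill [spad jarn]], quill : ((t → (t → t)) → (t → e)) takes [spad jarn] : (t → (t → t)), giving (t → e).
At [glim [quill [spad jarn]]], [quill [spad jarn]] : (t → e) takes glim : t, giving e.
At [[brell florp] [glim [quill [spad jarn]]]], [brell florp] : (e → t) takes [glim [quill [spad jarn]]] : e, giving t.

t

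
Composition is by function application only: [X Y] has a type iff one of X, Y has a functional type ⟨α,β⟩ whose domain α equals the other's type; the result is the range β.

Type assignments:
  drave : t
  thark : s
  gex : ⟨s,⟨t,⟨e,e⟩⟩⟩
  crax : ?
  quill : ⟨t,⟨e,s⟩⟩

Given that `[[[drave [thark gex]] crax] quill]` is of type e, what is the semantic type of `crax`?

⟨⟨e,e⟩,⟨⟨t,⟨e,s⟩⟩,e⟩⟩

[[[drave [thark gex]] crax] quill] must have type e. The sister quill has type ⟨t,⟨e,s⟩⟩; that is not a function onto e, so [[drave [thark gex]] crax] must be the functor, of type ⟨⟨t,⟨e,s⟩⟩,e⟩.
[[drave [thark gex]] crax] must have type ⟨⟨t,⟨e,s⟩⟩,e⟩. The sister [drave [thark gex]] has type ⟨e,e⟩; that is not a function onto ⟨⟨t,⟨e,s⟩⟩,e⟩, so crax must be the functor, of type ⟨⟨e,e⟩,⟨⟨t,⟨e,s⟩⟩,e⟩⟩.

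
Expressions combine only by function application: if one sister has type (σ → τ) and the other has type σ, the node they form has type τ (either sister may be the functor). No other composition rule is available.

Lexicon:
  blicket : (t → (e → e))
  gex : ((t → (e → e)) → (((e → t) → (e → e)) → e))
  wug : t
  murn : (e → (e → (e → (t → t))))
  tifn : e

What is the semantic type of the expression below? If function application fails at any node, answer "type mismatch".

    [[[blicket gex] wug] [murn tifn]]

type mismatch

[blicket gex] — gex of type ((t → (e → e)) → (((e → t) → (e → e)) → e)) combines with blicket of type (t → (e → e)): type (((e → t) → (e → e)) → e).
At [[blicket gex] wug]: neither (((e → t) → (e → e)) → e) nor t can take the other as argument; the node is ill-typed.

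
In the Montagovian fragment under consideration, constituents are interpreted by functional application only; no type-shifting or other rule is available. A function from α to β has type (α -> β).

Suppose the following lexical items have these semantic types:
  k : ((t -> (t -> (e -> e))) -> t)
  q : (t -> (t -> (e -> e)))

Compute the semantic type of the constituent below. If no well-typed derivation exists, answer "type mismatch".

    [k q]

At [k q], k : ((t -> (t -> (e -> e))) -> t) takes q : (t -> (t -> (e -> e))), giving t.

t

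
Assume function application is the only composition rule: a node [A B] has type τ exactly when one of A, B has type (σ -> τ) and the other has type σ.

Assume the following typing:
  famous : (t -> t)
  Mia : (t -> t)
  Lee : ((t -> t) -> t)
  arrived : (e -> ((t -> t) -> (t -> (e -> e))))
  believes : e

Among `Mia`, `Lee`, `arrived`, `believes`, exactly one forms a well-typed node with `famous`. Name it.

Mia : (t -> t) — no; famous wants t, and Mia wants t.
Lee — combines: Lee : ((t -> t) -> t) takes famous : (t -> t) as argument, giving t.
arrived : (e -> ((t -> t) -> (t -> (e -> e)))) — no; famous wants t, and arrived wants e.
believes : e — no; famous wants t, and believes wants nothing (atomic).

Lee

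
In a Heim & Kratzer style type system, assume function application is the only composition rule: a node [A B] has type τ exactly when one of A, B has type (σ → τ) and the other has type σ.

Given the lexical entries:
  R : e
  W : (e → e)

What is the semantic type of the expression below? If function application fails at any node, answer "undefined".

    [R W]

[R W]: W is (e → e), R is e; result e.

e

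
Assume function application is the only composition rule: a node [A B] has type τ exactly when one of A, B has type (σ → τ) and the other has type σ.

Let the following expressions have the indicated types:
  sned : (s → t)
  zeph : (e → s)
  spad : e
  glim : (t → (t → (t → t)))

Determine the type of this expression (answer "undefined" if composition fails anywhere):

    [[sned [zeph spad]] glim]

[zeph spad]: zeph is (e → s), spad is e; result s.
[sned [zeph spad]]: sned is (s → t), [zeph spad] is s; result t.
[[sned [zeph spad]] glim]: glim is (t → (t → (t → t))), [sned [zeph spad]] is t; result (t → (t → t)).

(t → (t → t))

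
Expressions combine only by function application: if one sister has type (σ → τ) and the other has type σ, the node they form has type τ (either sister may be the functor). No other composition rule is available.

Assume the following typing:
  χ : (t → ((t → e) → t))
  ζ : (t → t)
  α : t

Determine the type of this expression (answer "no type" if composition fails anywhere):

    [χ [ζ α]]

[ζ α]: functor ζ : (t → t), argument α : t; result t.
[χ [ζ α]]: functor χ : (t → ((t → e) → t)), argument [ζ α] : t; result ((t → e) → t).

((t → e) → t)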